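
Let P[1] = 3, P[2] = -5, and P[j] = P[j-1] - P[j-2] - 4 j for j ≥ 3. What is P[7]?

-21

P[3] = (-5) - 3 - 12 = -20
P[4] = (-20) - (-5) - 16 = -31
P[5] = (-31) - (-20) - 20 = -31
P[6] = (-31) - (-31) - 24 = -24
P[7] = (-24) - (-31) - 28 = -21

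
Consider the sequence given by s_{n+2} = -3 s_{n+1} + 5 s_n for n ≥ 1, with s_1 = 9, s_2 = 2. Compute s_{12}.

-11409647

s_3 = -3(2) + 5(9) = 39
s_4 = -3(39) + 5(2) = -107
s_5 = -3(-107) + 5(39) = 516
s_6 = -3(516) + 5(-107) = -2083
s_7 = -3(-2083) + 5(516) = 8829
s_8 = -3(8829) + 5(-2083) = -36902
s_9 = -3(-36902) + 5(8829) = 154851
s_{10} = -3(154851) + 5(-36902) = -649063
s_{11} = -3(-649063) + 5(154851) = 2721444
s_{12} = -3(2721444) + 5(-649063) = -11409647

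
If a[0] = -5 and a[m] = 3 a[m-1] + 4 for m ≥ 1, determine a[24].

The fixed point is 4/(1 - 3) = -2, so a[m] + 2 = 3(a[m-1] + 2).
Hence a[m] = -3·3^m - 2.
a[24] = -3·3^{24} - 2 = -3·282429536481 - 2 = -847288609445.

-847288609445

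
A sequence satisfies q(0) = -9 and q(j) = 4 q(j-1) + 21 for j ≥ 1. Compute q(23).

-140737488355335

The fixed point is 21/(1 - 4) = -7, so q(j) + 7 = 4(q(j-1) + 7).
Hence q(j) = -2·4^j - 7.
q(23) = -2·4^{23} - 7 = -2·70368744177664 - 7 = -140737488355335.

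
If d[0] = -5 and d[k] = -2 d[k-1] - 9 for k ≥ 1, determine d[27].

The fixed point is -9/(1 + 2) = -3, so d[k] + 3 = -2(d[k-1] + 3).
Hence d[k] = -2·(-2)^k - 3.
d[27] = -2·(-2)^{27} - 3 = -2·-134217728 - 3 = 268435453.

268435453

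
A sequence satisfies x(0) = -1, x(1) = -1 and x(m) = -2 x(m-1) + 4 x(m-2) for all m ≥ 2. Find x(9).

2048

x(2) = -2·(-1) + 4·(-1) = -2
x(3) = -2·(-2) + 4·(-1) = 0
x(4) = -2·0 + 4·(-2) = -8
x(5) = -2·(-8) + 4·0 = 16
x(6) = -2·16 + 4·(-8) = -64
x(7) = -2·(-64) + 4·16 = 192
x(8) = -2·192 + 4·(-64) = -640
x(9) = -2·(-640) + 4·192 = 2048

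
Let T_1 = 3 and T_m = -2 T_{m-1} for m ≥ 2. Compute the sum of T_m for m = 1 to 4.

-15

T_2 = -2*3 = -6
T_3 = -2*(-6) = 12
T_4 = -2*12 = -24
Sum = 3 + (-6) + 12 + (-24) = -15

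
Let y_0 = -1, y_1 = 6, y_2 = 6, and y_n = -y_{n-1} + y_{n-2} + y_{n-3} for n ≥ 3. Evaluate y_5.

y_3 = -6 + 6 + (-1) = -1
y_4 = -(-1) + 6 + 6 = 13
y_5 = -13 + (-1) + 6 = -8

-8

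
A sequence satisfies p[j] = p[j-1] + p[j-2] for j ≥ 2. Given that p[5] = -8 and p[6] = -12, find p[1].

Rearranging, p[j-2] = p[j] - p[j-1].
p[4] = -12 - (-8) = -4
p[3] = -8 - (-4) = -4
p[2] = -4 - (-4) = 0
p[1] = -4 - 0 = -4

-4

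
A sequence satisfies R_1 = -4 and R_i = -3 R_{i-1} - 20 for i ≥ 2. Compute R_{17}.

The fixed point is -20/(1 + 3) = -5, so R_i + 5 = -3(R_{i-1} + 5).
Hence R_i = 1·(-3)^{i-1} - 5.
R_{17} = 1·(-3)^{16} - 5 = 1·43046721 - 5 = 43046716.

43046716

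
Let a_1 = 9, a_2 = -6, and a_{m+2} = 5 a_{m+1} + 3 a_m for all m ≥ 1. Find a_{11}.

-5060838

a_3 = 5*(-6) + 3*9 = -3
a_4 = 5*(-3) + 3*(-6) = -33
a_5 = 5*(-33) + 3*(-3) = -174
a_6 = 5*(-174) + 3*(-33) = -969
a_7 = 5*(-969) + 3*(-174) = -5367
a_8 = 5*(-5367) + 3*(-969) = -29742
a_9 = 5*(-29742) + 3*(-5367) = -164811
a_{10} = 5*(-164811) + 3*(-29742) = -913281
a_{11} = 5*(-913281) + 3*(-164811) = -5060838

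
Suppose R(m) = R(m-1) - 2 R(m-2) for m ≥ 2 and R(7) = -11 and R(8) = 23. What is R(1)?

Rearranging, R(m-2) = (R(m) - R(m-1)) / -2.
R(6) = (23 - (-11)) / -2 = 34/-2 = -17
R(5) = (-11 - (-17)) / -2 = 6/-2 = -3
R(4) = (-17 - (-3)) / -2 = -14/-2 = 7
R(3) = (-3 - 7) / -2 = -10/-2 = 5
R(2) = (7 - 5) / -2 = 2/-2 = -1
R(1) = (5 - (-1)) / -2 = 6/-2 = -3

-3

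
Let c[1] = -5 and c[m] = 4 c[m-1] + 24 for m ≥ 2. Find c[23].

The fixed point is 24/(1 - 4) = -8, so c[m] + 8 = 4(c[m-1] + 8).
Hence c[m] = 3·4^{m-1} - 8.
c[23] = 3·4^{22} - 8 = 3·17592186044416 - 8 = 52776558133240.

52776558133240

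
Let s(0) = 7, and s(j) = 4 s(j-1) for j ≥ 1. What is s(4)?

s(1) = 4*7 = 28
s(2) = 4*28 = 112
s(3) = 4*112 = 448
s(4) = 4*448 = 1792

1792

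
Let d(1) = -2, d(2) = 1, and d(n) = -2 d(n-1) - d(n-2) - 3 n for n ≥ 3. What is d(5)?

d(3) = -2*1 - (-2) - 9 = -9
d(4) = -2*(-9) - 1 - 12 = 5
d(5) = -2*5 - (-9) - 15 = -16

-16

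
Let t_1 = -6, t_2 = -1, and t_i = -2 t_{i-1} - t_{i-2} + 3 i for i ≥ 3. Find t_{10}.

t_3 = -2(-1) - (-6) + 9 = 17
t_4 = -2(17) - (-1) + 12 = -21
t_5 = -2(-21) - 17 + 15 = 40
t_6 = -2(40) - (-21) + 18 = -41
t_7 = -2(-41) - 40 + 21 = 63
t_8 = -2(63) - (-41) + 24 = -61
t_9 = -2(-61) - 63 + 27 = 86
t_{10} = -2(86) - (-61) + 30 = -81

-81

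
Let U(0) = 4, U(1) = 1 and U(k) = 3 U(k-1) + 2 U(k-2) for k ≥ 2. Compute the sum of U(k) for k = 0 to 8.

U(2) = 3·1 + 2·4 = 11
U(3) = 3·11 + 2·1 = 35
U(4) = 3·35 + 2·11 = 127
U(5) = 3·127 + 2·35 = 451
U(6) = 3·451 + 2·127 = 1607
U(7) = 3·1607 + 2·451 = 5723
U(8) = 3·5723 + 2·1607 = 20383
Sum = 4 + 1 + 11 + 35 + 127 + 451 + 1607 + 5723 + 20383 = 28342

28342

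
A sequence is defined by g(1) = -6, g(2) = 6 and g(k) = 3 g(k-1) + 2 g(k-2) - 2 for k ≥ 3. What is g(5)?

g(3) = 3(6) + 2(-6) - 2 = 4
g(4) = 3(4) + 2(6) - 2 = 22
g(5) = 3(22) + 2(4) - 2 = 72

72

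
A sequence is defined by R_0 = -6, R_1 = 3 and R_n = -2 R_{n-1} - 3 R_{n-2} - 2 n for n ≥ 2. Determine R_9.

-661

R_2 = -2*3 - 3*(-6) - 4 = 8
R_3 = -2*8 - 3*3 - 6 = -31
R_4 = -2*(-31) - 3*8 - 8 = 30
R_5 = -2*30 - 3*(-31) - 10 = 23
R_6 = -2*23 - 3*30 - 12 = -148
R_7 = -2*(-148) - 3*23 - 14 = 213
R_8 = -2*213 - 3*(-148) - 16 = 2
R_9 = -2*2 - 3*213 - 18 = -661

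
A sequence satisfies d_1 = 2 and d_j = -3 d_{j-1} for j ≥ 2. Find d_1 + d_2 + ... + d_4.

d_2 = -3·2 = -6
d_3 = -3·(-6) = 18
d_4 = -3·18 = -54
Sum = 2 + (-6) + 18 + (-54) = -40

-40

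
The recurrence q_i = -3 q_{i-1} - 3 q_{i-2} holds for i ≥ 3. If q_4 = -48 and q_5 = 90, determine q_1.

-4

Rearranging, q_{i-2} = (q_i + 3 q_{i-1}) / -3.
q_3 = (90 + 3·(-48)) / -3 = -54/-3 = 18
q_2 = (-48 + 3·18) / -3 = 6/-3 = -2
q_1 = (18 + 3·(-2)) / -3 = 12/-3 = -4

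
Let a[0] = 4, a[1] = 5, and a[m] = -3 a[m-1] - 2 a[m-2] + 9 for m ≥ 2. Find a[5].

a[2] = -3(5) - 2(4) + 9 = -14
a[3] = -3(-14) - 2(5) + 9 = 41
a[4] = -3(41) - 2(-14) + 9 = -86
a[5] = -3(-86) - 2(41) + 9 = 185

185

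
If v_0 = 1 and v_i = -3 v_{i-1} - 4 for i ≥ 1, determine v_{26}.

The fixed point is -4/(1 + 3) = -1, so v_i + 1 = -3(v_{i-1} + 1).
Hence v_i = 2·(-3)^i - 1.
v_{26} = 2·(-3)^{26} - 1 = 2·2541865828329 - 1 = 5083731656657.

5083731656657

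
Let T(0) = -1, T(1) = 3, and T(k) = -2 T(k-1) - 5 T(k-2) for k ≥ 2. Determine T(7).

307

T(2) = -2·3 - 5·(-1) = -1
T(3) = -2·(-1) - 5·3 = -13
T(4) = -2·(-13) - 5·(-1) = 31
T(5) = -2·31 - 5·(-13) = 3
T(6) = -2·3 - 5·31 = -161
T(7) = -2·(-161) - 5·3 = 307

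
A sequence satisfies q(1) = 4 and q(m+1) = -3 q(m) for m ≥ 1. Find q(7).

2916

q(2) = -3(4) = -12
q(3) = -3(-12) = 36
q(4) = -3(36) = -108
q(5) = -3(-108) = 324
q(6) = -3(324) = -972
q(7) = -3(-972) = 2916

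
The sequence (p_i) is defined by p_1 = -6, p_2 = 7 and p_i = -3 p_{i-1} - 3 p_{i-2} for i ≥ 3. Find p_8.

p_3 = -3(7) - 3(-6) = -3
p_4 = -3(-3) - 3(7) = -12
p_5 = -3(-12) - 3(-3) = 45
p_6 = -3(45) - 3(-12) = -99
p_7 = -3(-99) - 3(45) = 162
p_8 = -3(162) - 3(-99) = -189

-189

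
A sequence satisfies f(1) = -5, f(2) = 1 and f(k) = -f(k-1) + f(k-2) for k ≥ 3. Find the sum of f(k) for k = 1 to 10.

77

f(3) = -1 + (-5) = -6
f(4) = -(-6) + 1 = 7
f(5) = -7 + (-6) = -13
f(6) = -(-13) + 7 = 20
f(7) = -20 + (-13) = -33
f(8) = -(-33) + 20 = 53
f(9) = -53 + (-33) = -86
f(10) = -(-86) + 53 = 139
Sum = (-5) + 1 + (-6) + 7 + (-13) + 20 + (-33) + 53 + (-86) + 139 = 77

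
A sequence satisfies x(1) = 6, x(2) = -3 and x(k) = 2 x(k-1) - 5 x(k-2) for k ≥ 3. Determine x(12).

x(3) = 2(-3) - 5(6) = -36
x(4) = 2(-36) - 5(-3) = -57
x(5) = 2(-57) - 5(-36) = 66
x(6) = 2(66) - 5(-57) = 417
x(7) = 2(417) - 5(66) = 504
x(8) = 2(504) - 5(417) = -1077
x(9) = 2(-1077) - 5(504) = -4674
x(10) = 2(-4674) - 5(-1077) = -3963
x(11) = 2(-3963) - 5(-4674) = 15444
x(12) = 2(15444) - 5(-3963) = 50703

50703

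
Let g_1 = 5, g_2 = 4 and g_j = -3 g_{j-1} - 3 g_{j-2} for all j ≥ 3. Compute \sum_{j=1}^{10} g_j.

g_3 = -3·4 - 3·5 = -27
g_4 = -3·(-27) - 3·4 = 69
g_5 = -3·69 - 3·(-27) = -126
g_6 = -3·(-126) - 3·69 = 171
g_7 = -3·171 - 3·(-126) = -135
g_8 = -3·(-135) - 3·171 = -108
g_9 = -3·(-108) - 3·(-135) = 729
g_{10} = -3·729 - 3·(-108) = -1863
Sum = 5 + 4 + (-27) + 69 + (-126) + 171 + (-135) + (-108) + 729 + (-1863) = -1281

-1281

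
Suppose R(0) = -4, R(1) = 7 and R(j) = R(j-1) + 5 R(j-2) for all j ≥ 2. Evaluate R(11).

-473

R(2) = 7 + 5(-4) = -13
R(3) = (-13) + 5(7) = 22
R(4) = 22 + 5(-13) = -43
R(5) = (-43) + 5(22) = 67
R(6) = 67 + 5(-43) = -148
R(7) = (-148) + 5(67) = 187
R(8) = 187 + 5(-148) = -553
R(9) = (-553) + 5(187) = 382
R(10) = 382 + 5(-553) = -2383
R(11) = (-2383) + 5(382) = -473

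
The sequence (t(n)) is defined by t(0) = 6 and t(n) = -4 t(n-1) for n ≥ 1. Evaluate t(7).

-98304

t(1) = -4·6 = -24
t(2) = -4·(-24) = 96
t(3) = -4·96 = -384
t(4) = -4·(-384) = 1536
t(5) = -4·1536 = -6144
t(6) = -4·(-6144) = 24576
t(7) = -4·24576 = -98304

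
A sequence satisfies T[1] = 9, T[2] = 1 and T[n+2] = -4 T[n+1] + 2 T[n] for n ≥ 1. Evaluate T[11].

1890784

T[3] = -4(1) + 2(9) = 14
T[4] = -4(14) + 2(1) = -54
T[5] = -4(-54) + 2(14) = 244
T[6] = -4(244) + 2(-54) = -1084
T[7] = -4(-1084) + 2(244) = 4824
T[8] = -4(4824) + 2(-1084) = -21464
T[9] = -4(-21464) + 2(4824) = 95504
T[10] = -4(95504) + 2(-21464) = -424944
T[11] = -4(-424944) + 2(95504) = 1890784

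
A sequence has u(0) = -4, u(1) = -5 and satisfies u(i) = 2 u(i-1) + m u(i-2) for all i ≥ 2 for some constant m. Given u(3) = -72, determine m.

4

u(2) = -10 - 4m
u(3) = -20 - 13m
So -20 - 13m = -72, giving m = 4.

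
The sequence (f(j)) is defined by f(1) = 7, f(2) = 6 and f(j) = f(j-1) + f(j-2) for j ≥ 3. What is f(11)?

568

f(3) = 6 + 7 = 13
f(4) = 13 + 6 = 19
f(5) = 19 + 13 = 32
f(6) = 32 + 19 = 51
f(7) = 51 + 32 = 83
f(8) = 83 + 51 = 134
f(9) = 134 + 83 = 217
f(10) = 217 + 134 = 351
f(11) = 351 + 217 = 568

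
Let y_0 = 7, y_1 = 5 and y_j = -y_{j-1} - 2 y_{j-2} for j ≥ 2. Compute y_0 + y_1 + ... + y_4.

y_2 = -5 - 2·7 = -19
y_3 = -(-19) - 2·5 = 9
y_4 = -9 - 2·(-19) = 29
Sum = 7 + 5 + (-19) + 9 + 29 = 31

31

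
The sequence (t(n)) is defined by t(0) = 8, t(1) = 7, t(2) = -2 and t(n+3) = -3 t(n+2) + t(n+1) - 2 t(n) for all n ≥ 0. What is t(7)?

t(3) = -3·(-2) + 7 - 2·8 = -3
t(4) = -3·(-3) + (-2) - 2·7 = -7
t(5) = -3·(-7) + (-3) - 2·(-2) = 22
t(6) = -3·22 + (-7) - 2·(-3) = -67
t(7) = -3·(-67) + 22 - 2·(-7) = 237

237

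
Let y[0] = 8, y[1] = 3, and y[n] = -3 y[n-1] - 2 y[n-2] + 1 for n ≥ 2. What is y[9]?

y[2] = -3*3 - 2*8 + 1 = -24
y[3] = -3*(-24) - 2*3 + 1 = 67
y[4] = -3*67 - 2*(-24) + 1 = -152
y[5] = -3*(-152) - 2*67 + 1 = 323
y[6] = -3*323 - 2*(-152) + 1 = -664
y[7] = -3*(-664) - 2*323 + 1 = 1347
y[8] = -3*1347 - 2*(-664) + 1 = -2712
y[9] = -3*(-2712) - 2*1347 + 1 = 5443

5443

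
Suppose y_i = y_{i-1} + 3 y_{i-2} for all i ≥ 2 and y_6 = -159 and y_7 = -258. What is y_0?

Rearranging, y_{i-2} = (y_i - y_{i-1}) / 3.
y_5 = (-258 - (-159)) / 3 = -99/3 = -33
y_4 = (-159 - (-33)) / 3 = -126/3 = -42
y_3 = (-33 - (-42)) / 3 = 9/3 = 3
y_2 = (-42 - 3) / 3 = -45/3 = -15
y_1 = (3 - (-15)) / 3 = 18/3 = 6
y_0 = (-15 - 6) / 3 = -21/3 = -7

-7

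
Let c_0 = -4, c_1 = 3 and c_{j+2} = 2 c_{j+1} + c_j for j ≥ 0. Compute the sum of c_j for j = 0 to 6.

c_2 = 2(3) + (-4) = 2
c_3 = 2(2) + 3 = 7
c_4 = 2(7) + 2 = 16
c_5 = 2(16) + 7 = 39
c_6 = 2(39) + 16 = 94
Sum = (-4) + 3 + 2 + 7 + 16 + 39 + 94 = 157

157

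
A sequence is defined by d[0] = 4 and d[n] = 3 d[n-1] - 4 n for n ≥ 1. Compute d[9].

d[1] = 3·4 - 4 = 8
d[2] = 3·8 - 8 = 16
d[3] = 3·16 - 12 = 36
d[4] = 3·36 - 16 = 92
d[5] = 3·92 - 20 = 256
d[6] = 3·256 - 24 = 744
d[7] = 3·744 - 28 = 2204
d[8] = 3·2204 - 32 = 6580
d[9] = 3·6580 - 36 = 19704

19704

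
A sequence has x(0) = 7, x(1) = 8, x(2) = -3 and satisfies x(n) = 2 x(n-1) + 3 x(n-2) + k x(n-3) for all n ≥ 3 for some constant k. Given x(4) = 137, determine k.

5

x(3) = 18 + 7k
x(4) = 27 + 22k
So 27 + 22k = 137, giving k = 5.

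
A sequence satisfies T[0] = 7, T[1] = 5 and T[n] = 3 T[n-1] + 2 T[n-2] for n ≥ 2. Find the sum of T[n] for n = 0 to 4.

487

T[2] = 3(5) + 2(7) = 29
T[3] = 3(29) + 2(5) = 97
T[4] = 3(97) + 2(29) = 349
Sum = 7 + 5 + 29 + 97 + 349 = 487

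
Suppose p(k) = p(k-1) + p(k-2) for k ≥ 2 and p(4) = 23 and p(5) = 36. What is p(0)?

Rearranging, p(k-2) = p(k) - p(k-1).
p(3) = 36 - 23 = 13
p(2) = 23 - 13 = 10
p(1) = 13 - 10 = 3
p(0) = 10 - 3 = 7

7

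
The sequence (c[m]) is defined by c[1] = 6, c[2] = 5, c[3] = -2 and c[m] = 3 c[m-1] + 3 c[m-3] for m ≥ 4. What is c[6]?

147

c[4] = 3(-2) + 3(6) = 12
c[5] = 3(12) + 3(5) = 51
c[6] = 3(51) + 3(-2) = 147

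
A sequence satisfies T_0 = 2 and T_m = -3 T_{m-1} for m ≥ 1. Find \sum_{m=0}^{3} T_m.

T_1 = -3*2 = -6
T_2 = -3*(-6) = 18
T_3 = -3*18 = -54
Sum = 2 + (-6) + 18 + (-54) = -40

-40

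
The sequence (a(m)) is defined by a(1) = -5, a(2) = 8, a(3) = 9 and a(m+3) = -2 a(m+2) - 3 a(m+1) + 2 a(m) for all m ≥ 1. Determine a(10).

a(4) = -2·9 - 3·8 + 2·(-5) = -52
a(5) = -2·(-52) - 3·9 + 2·8 = 93
a(6) = -2·93 - 3·(-52) + 2·9 = -12
a(7) = -2·(-12) - 3·93 + 2·(-52) = -359
a(8) = -2·(-359) - 3·(-12) + 2·93 = 940
a(9) = -2·940 - 3·(-359) + 2·(-12) = -827
a(10) = -2·(-827) - 3·940 + 2·(-359) = -1884

-1884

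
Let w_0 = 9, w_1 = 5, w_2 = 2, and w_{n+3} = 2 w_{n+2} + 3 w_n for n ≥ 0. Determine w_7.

1057

w_3 = 2·2 + 3·9 = 31
w_4 = 2·31 + 3·5 = 77
w_5 = 2·77 + 3·2 = 160
w_6 = 2·160 + 3·31 = 413
w_7 = 2·413 + 3·77 = 1057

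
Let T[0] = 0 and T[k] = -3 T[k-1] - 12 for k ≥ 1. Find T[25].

The fixed point is -12/(1 + 3) = -3, so T[k] + 3 = -3(T[k-1] + 3).
Hence T[k] = 3·(-3)^k - 3.
T[25] = 3·(-3)^{25} - 3 = 3·-847288609443 - 3 = -2541865828332.

-2541865828332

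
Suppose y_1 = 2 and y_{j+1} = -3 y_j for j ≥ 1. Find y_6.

y_2 = -3*2 = -6
y_3 = -3*(-6) = 18
y_4 = -3*18 = -54
y_5 = -3*(-54) = 162
y_6 = -3*162 = -486

-486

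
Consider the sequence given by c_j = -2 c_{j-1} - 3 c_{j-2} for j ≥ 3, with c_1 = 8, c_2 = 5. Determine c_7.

c_3 = -2·5 - 3·8 = -34
c_4 = -2·(-34) - 3·5 = 53
c_5 = -2·53 - 3·(-34) = -4
c_6 = -2·(-4) - 3·53 = -151
c_7 = -2·(-151) - 3·(-4) = 314

314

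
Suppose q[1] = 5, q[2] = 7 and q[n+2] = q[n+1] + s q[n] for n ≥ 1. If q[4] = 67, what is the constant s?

q[3] = 7 + 5s
q[4] = 7 + 12s
So 7 + 12s = 67, giving s = 5.

5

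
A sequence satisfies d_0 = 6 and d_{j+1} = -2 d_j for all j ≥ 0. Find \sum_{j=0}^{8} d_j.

1026

d_1 = -2(6) = -12
d_2 = -2(-12) = 24
d_3 = -2(24) = -48
d_4 = -2(-48) = 96
d_5 = -2(96) = -192
d_6 = -2(-192) = 384
d_7 = -2(384) = -768
d_8 = -2(-768) = 1536
Sum = 6 + (-12) + 24 + (-48) + 96 + (-192) + 384 + (-768) + 1536 = 1026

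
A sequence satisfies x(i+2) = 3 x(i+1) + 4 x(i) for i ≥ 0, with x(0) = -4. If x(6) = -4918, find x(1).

-2

Let x(1) = z.
x(2) = -16 + 3z
x(3) = -48 + 13z
x(4) = -208 + 51z
x(5) = -816 + 205z
x(6) = -3280 + 819z
So -3280 + 819z = -4918, giving z = -2.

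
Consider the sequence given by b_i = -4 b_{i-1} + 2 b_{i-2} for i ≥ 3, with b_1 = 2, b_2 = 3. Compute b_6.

748

b_3 = -4·3 + 2·2 = -8
b_4 = -4·(-8) + 2·3 = 38
b_5 = -4·38 + 2·(-8) = -168
b_6 = -4·(-168) + 2·38 = 748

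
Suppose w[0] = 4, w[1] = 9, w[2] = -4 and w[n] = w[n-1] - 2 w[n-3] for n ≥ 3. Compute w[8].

w[3] = (-4) - 2·4 = -12
w[4] = (-12) - 2·9 = -30
w[5] = (-30) - 2·(-4) = -22
w[6] = (-22) - 2·(-12) = 2
w[7] = 2 - 2·(-30) = 62
w[8] = 62 - 2·(-22) = 106

106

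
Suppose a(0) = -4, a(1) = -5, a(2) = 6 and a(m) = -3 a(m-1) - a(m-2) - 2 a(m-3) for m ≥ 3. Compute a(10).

a(3) = -3·6 - (-5) - 2·(-4) = -5
a(4) = -3·(-5) - 6 - 2·(-5) = 19
a(5) = -3·19 - (-5) - 2·6 = -64
a(6) = -3·(-64) - 19 - 2·(-5) = 183
a(7) = -3·183 - (-64) - 2·19 = -523
a(8) = -3·(-523) - 183 - 2·(-64) = 1514
a(9) = -3·1514 - (-523) - 2·183 = -4385
a(10) = -3·(-4385) - 1514 - 2·(-523) = 12687

12687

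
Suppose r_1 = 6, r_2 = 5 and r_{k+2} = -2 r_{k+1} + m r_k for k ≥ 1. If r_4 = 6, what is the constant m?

r_3 = -10 + 6m
r_4 = 20 - 7m
So 20 - 7m = 6, giving m = 2.

2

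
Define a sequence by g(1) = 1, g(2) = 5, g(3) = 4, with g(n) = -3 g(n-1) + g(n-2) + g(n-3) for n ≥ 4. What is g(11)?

g(4) = -3(4) + 5 + 1 = -6
g(5) = -3(-6) + 4 + 5 = 27
g(6) = -3(27) + (-6) + 4 = -83
g(7) = -3(-83) + 27 + (-6) = 270
g(8) = -3(270) + (-83) + 27 = -866
g(9) = -3(-866) + 270 + (-83) = 2785
g(10) = -3(2785) + (-866) + 270 = -8951
g(11) = -3(-8951) + 2785 + (-866) = 28772

28772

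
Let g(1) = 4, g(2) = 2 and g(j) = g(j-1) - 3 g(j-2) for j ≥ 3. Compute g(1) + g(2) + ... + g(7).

76

g(3) = 2 - 3*4 = -10
g(4) = (-10) - 3*2 = -16
g(5) = (-16) - 3*(-10) = 14
g(6) = 14 - 3*(-16) = 62
g(7) = 62 - 3*14 = 20
Sum = 4 + 2 + (-10) + (-16) + 14 + 62 + 20 = 76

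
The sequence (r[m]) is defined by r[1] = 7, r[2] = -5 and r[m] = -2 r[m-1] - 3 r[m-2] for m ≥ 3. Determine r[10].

r[3] = -2(-5) - 3(7) = -11
r[4] = -2(-11) - 3(-5) = 37
r[5] = -2(37) - 3(-11) = -41
r[6] = -2(-41) - 3(37) = -29
r[7] = -2(-29) - 3(-41) = 181
r[8] = -2(181) - 3(-29) = -275
r[9] = -2(-275) - 3(181) = 7
r[10] = -2(7) - 3(-275) = 811

811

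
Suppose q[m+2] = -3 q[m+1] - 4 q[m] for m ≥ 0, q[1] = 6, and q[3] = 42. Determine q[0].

Let q[0] = w.
q[2] = -18 - 4w
q[3] = 30 + 12w
So 30 + 12w = 42, giving w = 1.

1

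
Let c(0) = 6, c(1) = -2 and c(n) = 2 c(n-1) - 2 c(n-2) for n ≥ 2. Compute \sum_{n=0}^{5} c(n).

c(2) = 2*(-2) - 2*6 = -16
c(3) = 2*(-16) - 2*(-2) = -28
c(4) = 2*(-28) - 2*(-16) = -24
c(5) = 2*(-24) - 2*(-28) = 8
Sum = 6 + (-2) + (-16) + (-28) + (-24) + 8 = -56

-56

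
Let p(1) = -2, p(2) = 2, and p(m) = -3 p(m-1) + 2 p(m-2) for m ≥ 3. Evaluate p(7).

p(3) = -3·2 + 2·(-2) = -10
p(4) = -3·(-10) + 2·2 = 34
p(5) = -3·34 + 2·(-10) = -122
p(6) = -3·(-122) + 2·34 = 434
p(7) = -3·434 + 2·(-122) = -1546

-1546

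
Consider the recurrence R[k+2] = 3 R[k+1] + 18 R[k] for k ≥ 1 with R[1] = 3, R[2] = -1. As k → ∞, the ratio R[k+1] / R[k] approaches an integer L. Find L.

6

The characteristic equation is r^2 - 3r - 18 = 0, which factors as (r - 6)(r + 3) = 0.
So the roots are 6 and -3. Since |6| > |-3| and the coefficient of 6^k is non-zero, the ratio tends to 6.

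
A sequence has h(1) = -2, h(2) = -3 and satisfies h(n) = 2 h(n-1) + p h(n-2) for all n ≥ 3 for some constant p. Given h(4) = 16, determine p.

-4

h(3) = -6 - 2p
h(4) = -12 - 7p
So -12 - 7p = 16, giving p = -4.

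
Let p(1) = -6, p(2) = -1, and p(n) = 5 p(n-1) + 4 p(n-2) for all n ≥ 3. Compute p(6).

p(3) = 5*(-1) + 4*(-6) = -29
p(4) = 5*(-29) + 4*(-1) = -149
p(5) = 5*(-149) + 4*(-29) = -861
p(6) = 5*(-861) + 4*(-149) = -4901

-4901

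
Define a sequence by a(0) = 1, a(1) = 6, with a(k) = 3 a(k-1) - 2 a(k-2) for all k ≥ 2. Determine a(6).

316

a(2) = 3·6 - 2·1 = 16
a(3) = 3·16 - 2·6 = 36
a(4) = 3·36 - 2·16 = 76
a(5) = 3·76 - 2·36 = 156
a(6) = 3·156 - 2·76 = 316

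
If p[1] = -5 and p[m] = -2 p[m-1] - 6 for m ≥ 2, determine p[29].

-805306370

The fixed point is -6/(1 + 2) = -2, so p[m] + 2 = -2(p[m-1] + 2).
Hence p[m] = -3·(-2)^{m-1} - 2.
p[29] = -3·(-2)^{28} - 2 = -3·268435456 - 2 = -805306370.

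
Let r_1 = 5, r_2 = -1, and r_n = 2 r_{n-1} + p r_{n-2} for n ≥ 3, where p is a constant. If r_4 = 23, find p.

r_3 = -2 + 5p
r_4 = -4 + 9p
So -4 + 9p = 23, giving p = 3.

3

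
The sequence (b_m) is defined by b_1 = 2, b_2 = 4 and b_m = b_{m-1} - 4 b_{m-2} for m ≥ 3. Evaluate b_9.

b_3 = 4 - 4(2) = -4
b_4 = (-4) - 4(4) = -20
b_5 = (-20) - 4(-4) = -4
b_6 = (-4) - 4(-20) = 76
b_7 = 76 - 4(-4) = 92
b_8 = 92 - 4(76) = -212
b_9 = (-212) - 4(92) = -580

-580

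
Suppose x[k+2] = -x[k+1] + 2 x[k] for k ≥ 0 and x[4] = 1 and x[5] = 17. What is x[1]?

Rearranging, x[k-2] = (x[k] + x[k-1]) / 2.
x[3] = (17 + 1) / 2 = 18/2 = 9
x[2] = (1 + 9) / 2 = 10/2 = 5
x[1] = (9 + 5) / 2 = 14/2 = 7

7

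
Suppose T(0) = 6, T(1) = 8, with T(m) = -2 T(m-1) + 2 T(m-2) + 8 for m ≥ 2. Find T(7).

488

T(2) = -2·8 + 2·6 + 8 = 4
T(3) = -2·4 + 2·8 + 8 = 16
T(4) = -2·16 + 2·4 + 8 = -16
T(5) = -2·(-16) + 2·16 + 8 = 72
T(6) = -2·72 + 2·(-16) + 8 = -168
T(7) = -2·(-168) + 2·72 + 8 = 488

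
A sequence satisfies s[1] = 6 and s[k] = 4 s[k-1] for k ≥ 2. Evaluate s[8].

s[2] = 4*6 = 24
s[3] = 4*24 = 96
s[4] = 4*96 = 384
s[5] = 4*384 = 1536
s[6] = 4*1536 = 6144
s[7] = 4*6144 = 24576
s[8] = 4*24576 = 98304

98304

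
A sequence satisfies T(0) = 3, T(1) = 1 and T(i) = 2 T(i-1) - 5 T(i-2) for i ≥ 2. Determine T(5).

161

T(2) = 2*1 - 5*3 = -13
T(3) = 2*(-13) - 5*1 = -31
T(4) = 2*(-31) - 5*(-13) = 3
T(5) = 2*3 - 5*(-31) = 161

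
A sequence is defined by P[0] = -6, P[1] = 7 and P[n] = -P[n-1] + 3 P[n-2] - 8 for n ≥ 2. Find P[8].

-3849

P[2] = -7 + 3·(-6) - 8 = -33
P[3] = -(-33) + 3·7 - 8 = 46
P[4] = -46 + 3·(-33) - 8 = -153
P[5] = -(-153) + 3·46 - 8 = 283
P[6] = -283 + 3·(-153) - 8 = -750
P[7] = -(-750) + 3·283 - 8 = 1591
P[8] = -1591 + 3·(-750) - 8 = -3849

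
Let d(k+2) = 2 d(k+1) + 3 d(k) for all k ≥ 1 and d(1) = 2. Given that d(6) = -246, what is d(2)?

-6

Let d(2) = y.
d(3) = 6 + 2y
d(4) = 12 + 7y
d(5) = 42 + 20y
d(6) = 120 + 61y
So 120 + 61y = -246, giving y = -6.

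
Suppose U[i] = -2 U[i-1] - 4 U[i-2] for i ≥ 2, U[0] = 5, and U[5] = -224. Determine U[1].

4

Let U[1] = w.
U[2] = -20 - 2w
U[3] = 40
U[4] = 8w
U[5] = -160 - 16w
So -160 - 16w = -224, giving w = 4.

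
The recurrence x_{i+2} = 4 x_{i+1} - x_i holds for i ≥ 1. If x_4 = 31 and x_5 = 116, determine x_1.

-4

Rearranging, x_{i-2} = -(x_i - 4 x_{i-1}).
x_3 = -(116 - 4(31)) = 8
x_2 = -(31 - 4(8)) = 1
x_1 = -(8 - 4(1)) = -4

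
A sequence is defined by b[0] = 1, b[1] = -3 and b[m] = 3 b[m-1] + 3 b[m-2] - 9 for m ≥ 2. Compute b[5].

-927

b[2] = 3(-3) + 3(1) - 9 = -15
b[3] = 3(-15) + 3(-3) - 9 = -63
b[4] = 3(-63) + 3(-15) - 9 = -243
b[5] = 3(-243) + 3(-63) - 9 = -927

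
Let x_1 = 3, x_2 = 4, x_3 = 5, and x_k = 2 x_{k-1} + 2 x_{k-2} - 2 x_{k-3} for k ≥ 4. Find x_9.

988

x_4 = 2*5 + 2*4 - 2*3 = 12
x_5 = 2*12 + 2*5 - 2*4 = 26
x_6 = 2*26 + 2*12 - 2*5 = 66
x_7 = 2*66 + 2*26 - 2*12 = 160
x_8 = 2*160 + 2*66 - 2*26 = 400
x_9 = 2*400 + 2*160 - 2*66 = 988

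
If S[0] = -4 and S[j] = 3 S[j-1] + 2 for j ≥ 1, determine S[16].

-129140164

The fixed point is 2/(1 - 3) = -1, so S[j] + 1 = 3(S[j-1] + 1).
Hence S[j] = -3·3^j - 1.
S[16] = -3·3^{16} - 1 = -3·43046721 - 1 = -129140164.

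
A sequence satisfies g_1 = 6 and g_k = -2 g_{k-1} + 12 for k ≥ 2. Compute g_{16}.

The fixed point is 12/(1 + 2) = 4, so g_k - 4 = -2(g_{k-1} - 4).
Hence g_k = 2·(-2)^{k-1} + 4.
g_{16} = 2·(-2)^{15} + 4 = 2·-32768 + 4 = -65532.

-65532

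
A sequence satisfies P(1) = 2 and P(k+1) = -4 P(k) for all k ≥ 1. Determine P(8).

-32768

P(2) = -4·2 = -8
P(3) = -4·(-8) = 32
P(4) = -4·32 = -128
P(5) = -4·(-128) = 512
P(6) = -4·512 = -2048
P(7) = -4·(-2048) = 8192
P(8) = -4·8192 = -32768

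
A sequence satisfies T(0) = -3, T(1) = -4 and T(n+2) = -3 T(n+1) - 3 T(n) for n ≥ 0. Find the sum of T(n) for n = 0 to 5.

-64

T(2) = -3·(-4) - 3·(-3) = 21
T(3) = -3·21 - 3·(-4) = -51
T(4) = -3·(-51) - 3·21 = 90
T(5) = -3·90 - 3·(-51) = -117
Sum = (-3) + (-4) + 21 + (-51) + 90 + (-117) = -64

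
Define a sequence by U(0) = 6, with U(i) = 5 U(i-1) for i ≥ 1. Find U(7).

U(1) = 5*6 = 30
U(2) = 5*30 = 150
U(3) = 5*150 = 750
U(4) = 5*750 = 3750
U(5) = 5*3750 = 18750
U(6) = 5*18750 = 93750
U(7) = 5*93750 = 468750

468750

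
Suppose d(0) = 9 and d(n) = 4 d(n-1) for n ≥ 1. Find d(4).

d(1) = 4·9 = 36
d(2) = 4·36 = 144
d(3) = 4·144 = 576
d(4) = 4·576 = 2304

2304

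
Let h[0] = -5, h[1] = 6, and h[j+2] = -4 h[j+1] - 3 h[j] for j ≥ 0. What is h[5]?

126

h[2] = -4*6 - 3*(-5) = -9
h[3] = -4*(-9) - 3*6 = 18
h[4] = -4*18 - 3*(-9) = -45
h[5] = -4*(-45) - 3*18 = 126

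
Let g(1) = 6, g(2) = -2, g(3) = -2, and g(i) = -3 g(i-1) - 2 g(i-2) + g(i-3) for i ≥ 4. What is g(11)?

-816

g(4) = -3(-2) - 2(-2) + 6 = 16
g(5) = -3(16) - 2(-2) + (-2) = -46
g(6) = -3(-46) - 2(16) + (-2) = 104
g(7) = -3(104) - 2(-46) + 16 = -204
g(8) = -3(-204) - 2(104) + (-46) = 358
g(9) = -3(358) - 2(-204) + 104 = -562
g(10) = -3(-562) - 2(358) + (-204) = 766
g(11) = -3(766) - 2(-562) + 358 = -816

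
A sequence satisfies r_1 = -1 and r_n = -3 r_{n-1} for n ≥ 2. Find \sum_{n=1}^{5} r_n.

r_2 = -3(-1) = 3
r_3 = -3(3) = -9
r_4 = -3(-9) = 27
r_5 = -3(27) = -81
Sum = (-1) + 3 + (-9) + 27 + (-81) = -61

-61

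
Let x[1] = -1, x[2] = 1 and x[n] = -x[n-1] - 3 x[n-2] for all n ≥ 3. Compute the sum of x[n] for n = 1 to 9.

x[3] = -1 - 3·(-1) = 2
x[4] = -2 - 3·1 = -5
x[5] = -(-5) - 3·2 = -1
x[6] = -(-1) - 3·(-5) = 16
x[7] = -16 - 3·(-1) = -13
x[8] = -(-13) - 3·16 = -35
x[9] = -(-35) - 3·(-13) = 74
Sum = (-1) + 1 + 2 + (-5) + (-1) + 16 + (-13) + (-35) + 74 = 38

38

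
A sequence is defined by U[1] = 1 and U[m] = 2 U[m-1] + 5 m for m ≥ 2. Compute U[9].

U[2] = 2*1 + 10 = 12
U[3] = 2*12 + 15 = 39
U[4] = 2*39 + 20 = 98
U[5] = 2*98 + 25 = 221
U[6] = 2*221 + 30 = 472
U[7] = 2*472 + 35 = 979
U[8] = 2*979 + 40 = 1998
U[9] = 2*1998 + 45 = 4041

4041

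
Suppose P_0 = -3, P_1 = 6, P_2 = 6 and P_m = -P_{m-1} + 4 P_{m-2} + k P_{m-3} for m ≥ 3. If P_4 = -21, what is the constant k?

-3

P_3 = 18 - 3k
P_4 = 6 + 9k
So 6 + 9k = -21, giving k = -3.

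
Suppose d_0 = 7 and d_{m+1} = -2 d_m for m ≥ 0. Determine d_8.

1792

d_1 = -2*7 = -14
d_2 = -2*(-14) = 28
d_3 = -2*28 = -56
d_4 = -2*(-56) = 112
d_5 = -2*112 = -224
d_6 = -2*(-224) = 448
d_7 = -2*448 = -896
d_8 = -2*(-896) = 1792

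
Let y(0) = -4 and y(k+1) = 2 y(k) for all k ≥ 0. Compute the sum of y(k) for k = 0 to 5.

-252

y(1) = 2·(-4) = -8
y(2) = 2·(-8) = -16
y(3) = 2·(-16) = -32
y(4) = 2·(-32) = -64
y(5) = 2·(-64) = -128
Sum = (-4) + (-8) + (-16) + (-32) + (-64) + (-128) = -252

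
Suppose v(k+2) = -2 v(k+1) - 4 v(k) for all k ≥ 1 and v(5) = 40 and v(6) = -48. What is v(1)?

Rearranging, v(k-2) = (v(k) + 2 v(k-1)) / -4.
v(4) = (-48 + 2*40) / -4 = 32/-4 = -8
v(3) = (40 + 2*(-8)) / -4 = 24/-4 = -6
v(2) = (-8 + 2*(-6)) / -4 = -20/-4 = 5
v(1) = (-6 + 2*5) / -4 = 4/-4 = -1

-1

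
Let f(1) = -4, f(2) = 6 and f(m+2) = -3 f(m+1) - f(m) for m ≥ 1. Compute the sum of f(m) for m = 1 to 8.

1218

f(3) = -3·6 - (-4) = -14
f(4) = -3·(-14) - 6 = 36
f(5) = -3·36 - (-14) = -94
f(6) = -3·(-94) - 36 = 246
f(7) = -3·246 - (-94) = -644
f(8) = -3·(-644) - 246 = 1686
Sum = (-4) + 6 + (-14) + 36 + (-94) + 246 + (-644) + 1686 = 1218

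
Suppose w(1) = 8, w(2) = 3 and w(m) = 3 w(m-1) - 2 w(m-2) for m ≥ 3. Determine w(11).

w(3) = 3*3 - 2*8 = -7
w(4) = 3*(-7) - 2*3 = -27
w(5) = 3*(-27) - 2*(-7) = -67
w(6) = 3*(-67) - 2*(-27) = -147
w(7) = 3*(-147) - 2*(-67) = -307
w(8) = 3*(-307) - 2*(-147) = -627
w(9) = 3*(-627) - 2*(-307) = -1267
w(10) = 3*(-1267) - 2*(-627) = -2547
w(11) = 3*(-2547) - 2*(-1267) = -5107

-5107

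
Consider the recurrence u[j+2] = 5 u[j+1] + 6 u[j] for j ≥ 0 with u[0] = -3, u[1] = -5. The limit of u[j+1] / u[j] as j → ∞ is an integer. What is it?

6

The characteristic equation is r^2 - 5r - 6 = 0, which factors as (r - 6)(r + 1) = 0.
So the roots are 6 and -1. Since |6| > |-1| and the coefficient of 6^j is non-zero, the ratio tends to 6.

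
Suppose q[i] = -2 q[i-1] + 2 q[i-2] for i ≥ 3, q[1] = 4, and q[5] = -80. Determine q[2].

Let q[2] = y.
q[3] = 8 - 2y
q[4] = -16 + 6y
q[5] = 48 - 16y
So 48 - 16y = -80, giving y = 8.

8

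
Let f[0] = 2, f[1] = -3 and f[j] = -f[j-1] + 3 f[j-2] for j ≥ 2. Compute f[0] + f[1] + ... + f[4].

f[2] = -(-3) + 3·2 = 9
f[3] = -9 + 3·(-3) = -18
f[4] = -(-18) + 3·9 = 45
Sum = 2 + (-3) + 9 + (-18) + 45 = 35

35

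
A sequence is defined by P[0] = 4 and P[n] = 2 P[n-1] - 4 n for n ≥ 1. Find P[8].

-984

P[1] = 2·4 - 4 = 4
P[2] = 2·4 - 8 = 0
P[3] = 2·0 - 12 = -12
P[4] = 2·(-12) - 16 = -40
P[5] = 2·(-40) - 20 = -100
P[6] = 2·(-100) - 24 = -224
P[7] = 2·(-224) - 28 = -476
P[8] = 2·(-476) - 32 = -984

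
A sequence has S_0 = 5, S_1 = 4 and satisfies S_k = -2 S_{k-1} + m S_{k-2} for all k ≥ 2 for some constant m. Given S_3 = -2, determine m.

S_2 = -8 + 5m
S_3 = 16 - 6m
So 16 - 6m = -2, giving m = 3.

3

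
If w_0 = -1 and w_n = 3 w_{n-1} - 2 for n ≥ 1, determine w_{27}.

The fixed point is -2/(1 - 3) = 1, so w_n - 1 = 3(w_{n-1} - 1).
Hence w_n = -2·3^n + 1.
w_{27} = -2·3^{27} + 1 = -2·7625597484987 + 1 = -15251194969973.

-15251194969973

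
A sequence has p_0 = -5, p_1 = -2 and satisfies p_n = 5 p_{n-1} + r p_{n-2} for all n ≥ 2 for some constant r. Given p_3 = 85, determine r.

p_2 = -10 - 5r
p_3 = -50 - 27r
So -50 - 27r = 85, giving r = -5.

-5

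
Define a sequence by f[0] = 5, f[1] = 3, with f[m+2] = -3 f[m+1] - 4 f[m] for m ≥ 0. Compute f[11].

f[2] = -3*3 - 4*5 = -29
f[3] = -3*(-29) - 4*3 = 75
f[4] = -3*75 - 4*(-29) = -109
f[5] = -3*(-109) - 4*75 = 27
f[6] = -3*27 - 4*(-109) = 355
f[7] = -3*355 - 4*27 = -1173
f[8] = -3*(-1173) - 4*355 = 2099
f[9] = -3*2099 - 4*(-1173) = -1605
f[10] = -3*(-1605) - 4*2099 = -3581
f[11] = -3*(-3581) - 4*(-1605) = 17163

17163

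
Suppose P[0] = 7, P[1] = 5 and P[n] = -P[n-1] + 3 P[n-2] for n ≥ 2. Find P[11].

-10924

P[2] = -5 + 3·7 = 16
P[3] = -16 + 3·5 = -1
P[4] = -(-1) + 3·16 = 49
P[5] = -49 + 3·(-1) = -52
P[6] = -(-52) + 3·49 = 199
P[7] = -199 + 3·(-52) = -355
P[8] = -(-355) + 3·199 = 952
P[9] = -952 + 3·(-355) = -2017
P[10] = -(-2017) + 3·952 = 4873
P[11] = -4873 + 3·(-2017) = -10924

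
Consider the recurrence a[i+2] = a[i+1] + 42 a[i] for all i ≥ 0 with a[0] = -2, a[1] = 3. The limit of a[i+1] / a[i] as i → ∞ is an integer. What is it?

The characteristic equation is r^2 - r - 42 = 0, which factors as (r - 7)(r + 6) = 0.
So the roots are 7 and -6. Since |7| > |-6| and the coefficient of 7^i is non-zero, the ratio tends to 7.

7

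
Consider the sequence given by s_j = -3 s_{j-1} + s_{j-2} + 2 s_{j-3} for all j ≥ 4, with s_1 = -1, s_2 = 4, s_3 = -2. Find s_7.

-176

s_4 = -3(-2) + 4 + 2(-1) = 8
s_5 = -3(8) + (-2) + 2(4) = -18
s_6 = -3(-18) + 8 + 2(-2) = 58
s_7 = -3(58) + (-18) + 2(8) = -176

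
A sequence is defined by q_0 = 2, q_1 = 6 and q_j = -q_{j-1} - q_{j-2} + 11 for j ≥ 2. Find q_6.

2

q_2 = -6 - 2 + 11 = 3
q_3 = -3 - 6 + 11 = 2
q_4 = -2 - 3 + 11 = 6
q_5 = -6 - 2 + 11 = 3
q_6 = -3 - 6 + 11 = 2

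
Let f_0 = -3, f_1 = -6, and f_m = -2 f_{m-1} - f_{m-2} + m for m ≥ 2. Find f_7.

-63

f_2 = -2*(-6) - (-3) + 2 = 17
f_3 = -2*17 - (-6) + 3 = -25
f_4 = -2*(-25) - 17 + 4 = 37
f_5 = -2*37 - (-25) + 5 = -44
f_6 = -2*(-44) - 37 + 6 = 57
f_7 = -2*57 - (-44) + 7 = -63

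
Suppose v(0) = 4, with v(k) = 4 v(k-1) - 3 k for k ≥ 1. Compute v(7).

43699

v(1) = 4(4) - 3 = 13
v(2) = 4(13) - 6 = 46
v(3) = 4(46) - 9 = 175
v(4) = 4(175) - 12 = 688
v(5) = 4(688) - 15 = 2737
v(6) = 4(2737) - 18 = 10930
v(7) = 4(10930) - 21 = 43699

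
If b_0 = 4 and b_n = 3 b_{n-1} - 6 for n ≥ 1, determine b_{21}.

The fixed point is -6/(1 - 3) = 3, so b_n - 3 = 3(b_{n-1} - 3).
Hence b_n = 1·3^n + 3.
b_{21} = 1·3^{21} + 3 = 1·10460353203 + 3 = 10460353206.

10460353206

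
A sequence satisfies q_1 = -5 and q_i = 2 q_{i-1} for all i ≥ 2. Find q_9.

q_2 = 2*(-5) = -10
q_3 = 2*(-10) = -20
q_4 = 2*(-20) = -40
q_5 = 2*(-40) = -80
q_6 = 2*(-80) = -160
q_7 = 2*(-160) = -320
q_8 = 2*(-320) = -640
q_9 = 2*(-640) = -1280

-1280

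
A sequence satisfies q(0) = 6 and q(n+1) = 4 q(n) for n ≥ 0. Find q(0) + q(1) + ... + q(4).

2046

q(1) = 4·6 = 24
q(2) = 4·24 = 96
q(3) = 4·96 = 384
q(4) = 4·384 = 1536
Sum = 6 + 24 + 96 + 384 + 1536 = 2046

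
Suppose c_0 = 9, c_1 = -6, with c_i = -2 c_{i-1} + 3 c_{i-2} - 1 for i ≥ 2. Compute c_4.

c_2 = -2·(-6) + 3·9 - 1 = 38
c_3 = -2·38 + 3·(-6) - 1 = -95
c_4 = -2·(-95) + 3·38 - 1 = 303

303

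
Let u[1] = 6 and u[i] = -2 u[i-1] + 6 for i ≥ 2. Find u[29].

The fixed point is 6/(1 + 2) = 2, so u[i] - 2 = -2(u[i-1] - 2).
Hence u[i] = 4·(-2)^{i-1} + 2.
u[29] = 4·(-2)^{28} + 2 = 4·268435456 + 2 = 1073741826.

1073741826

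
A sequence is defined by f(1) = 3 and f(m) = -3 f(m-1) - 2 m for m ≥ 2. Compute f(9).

25419

f(2) = -3·3 - 4 = -13
f(3) = -3·(-13) - 6 = 33
f(4) = -3·33 - 8 = -107
f(5) = -3·(-107) - 10 = 311
f(6) = -3·311 - 12 = -945
f(7) = -3·(-945) - 14 = 2821
f(8) = -3·2821 - 16 = -8479
f(9) = -3·(-8479) - 18 = 25419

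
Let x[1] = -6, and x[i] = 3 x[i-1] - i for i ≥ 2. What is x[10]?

-142696

x[2] = 3·(-6) - 2 = -20
x[3] = 3·(-20) - 3 = -63
x[4] = 3·(-63) - 4 = -193
x[5] = 3·(-193) - 5 = -584
x[6] = 3·(-584) - 6 = -1758
x[7] = 3·(-1758) - 7 = -5281
x[8] = 3·(-5281) - 8 = -15851
x[9] = 3·(-15851) - 9 = -47562
x[10] = 3·(-47562) - 10 = -142696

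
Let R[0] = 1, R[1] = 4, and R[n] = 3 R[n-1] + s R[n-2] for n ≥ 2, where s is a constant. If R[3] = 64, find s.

R[2] = 12 + s
R[3] = 36 + 7s
So 36 + 7s = 64, giving s = 4.

4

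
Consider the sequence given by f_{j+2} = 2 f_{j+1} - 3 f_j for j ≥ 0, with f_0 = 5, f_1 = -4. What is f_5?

f_2 = 2·(-4) - 3·5 = -23
f_3 = 2·(-23) - 3·(-4) = -34
f_4 = 2·(-34) - 3·(-23) = 1
f_5 = 2·1 - 3·(-34) = 104

104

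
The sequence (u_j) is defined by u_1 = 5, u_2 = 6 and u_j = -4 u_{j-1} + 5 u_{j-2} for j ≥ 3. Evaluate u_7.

-2599

u_3 = -4(6) + 5(5) = 1
u_4 = -4(1) + 5(6) = 26
u_5 = -4(26) + 5(1) = -99
u_6 = -4(-99) + 5(26) = 526
u_7 = -4(526) + 5(-99) = -2599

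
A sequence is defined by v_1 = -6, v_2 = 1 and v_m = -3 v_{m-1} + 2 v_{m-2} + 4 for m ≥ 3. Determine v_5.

-135

v_3 = -3·1 + 2·(-6) + 4 = -11
v_4 = -3·(-11) + 2·1 + 4 = 39
v_5 = -3·39 + 2·(-11) + 4 = -135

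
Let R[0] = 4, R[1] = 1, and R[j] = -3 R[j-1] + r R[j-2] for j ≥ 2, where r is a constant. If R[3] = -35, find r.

4

R[2] = -3 + 4r
R[3] = 9 - 11r
So 9 - 11r = -35, giving r = 4.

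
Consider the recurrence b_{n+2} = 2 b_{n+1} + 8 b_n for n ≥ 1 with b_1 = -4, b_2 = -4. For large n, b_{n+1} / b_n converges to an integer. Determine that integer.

The characteristic equation is r^2 - 2r - 8 = 0, which factors as (r - 4)(r + 2) = 0.
So the roots are 4 and -2. Since |4| > |-2| and the coefficient of 4^n is non-zero, the ratio tends to 4.

4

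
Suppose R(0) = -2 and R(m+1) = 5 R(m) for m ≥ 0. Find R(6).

R(1) = 5(-2) = -10
R(2) = 5(-10) = -50
R(3) = 5(-50) = -250
R(4) = 5(-250) = -1250
R(5) = 5(-1250) = -6250
R(6) = 5(-6250) = -31250

-31250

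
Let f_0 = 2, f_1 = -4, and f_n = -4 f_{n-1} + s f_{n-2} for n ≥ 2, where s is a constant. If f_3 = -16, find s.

f_2 = 16 + 2s
f_3 = -64 - 12s
So -64 - 12s = -16, giving s = -4.

-4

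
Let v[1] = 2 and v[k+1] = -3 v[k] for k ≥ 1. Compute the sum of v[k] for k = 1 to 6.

-364

v[2] = -3·2 = -6
v[3] = -3·(-6) = 18
v[4] = -3·18 = -54
v[5] = -3·(-54) = 162
v[6] = -3·162 = -486
Sum = 2 + (-6) + 18 + (-54) + 162 + (-486) = -364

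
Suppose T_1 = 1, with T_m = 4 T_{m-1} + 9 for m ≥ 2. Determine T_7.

T_2 = 4*1 + 9 = 13
T_3 = 4*13 + 9 = 61
T_4 = 4*61 + 9 = 253
T_5 = 4*253 + 9 = 1021
T_6 = 4*1021 + 9 = 4093
T_7 = 4*4093 + 9 = 16381

16381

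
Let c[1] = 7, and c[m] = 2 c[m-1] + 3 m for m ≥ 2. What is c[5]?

c[2] = 2(7) + 6 = 20
c[3] = 2(20) + 9 = 49
c[4] = 2(49) + 12 = 110
c[5] = 2(110) + 15 = 235

235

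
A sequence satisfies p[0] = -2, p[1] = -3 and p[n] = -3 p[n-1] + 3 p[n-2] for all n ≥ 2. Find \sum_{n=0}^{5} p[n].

p[2] = -3(-3) + 3(-2) = 3
p[3] = -3(3) + 3(-3) = -18
p[4] = -3(-18) + 3(3) = 63
p[5] = -3(63) + 3(-18) = -243
Sum = (-2) + (-3) + 3 + (-18) + 63 + (-243) = -200

-200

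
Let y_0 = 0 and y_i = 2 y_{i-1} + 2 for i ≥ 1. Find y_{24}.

33554430

The fixed point is 2/(1 - 2) = -2, so y_i + 2 = 2(y_{i-1} + 2).
Hence y_i = 2·2^i - 2.
y_{24} = 2·2^{24} - 2 = 2·16777216 - 2 = 33554430.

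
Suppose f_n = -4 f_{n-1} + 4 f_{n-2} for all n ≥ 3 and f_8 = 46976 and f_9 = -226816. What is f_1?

2

Rearranging, f_{n-2} = (f_n + 4 f_{n-1}) / 4.
f_7 = (-226816 + 4(46976)) / 4 = -38912/4 = -9728
f_6 = (46976 + 4(-9728)) / 4 = 8064/4 = 2016
f_5 = (-9728 + 4(2016)) / 4 = -1664/4 = -416
f_4 = (2016 + 4(-416)) / 4 = 352/4 = 88
f_3 = (-416 + 4(88)) / 4 = -64/4 = -16
f_2 = (88 + 4(-16)) / 4 = 24/4 = 6
f_1 = (-16 + 4(6)) / 4 = 8/4 = 2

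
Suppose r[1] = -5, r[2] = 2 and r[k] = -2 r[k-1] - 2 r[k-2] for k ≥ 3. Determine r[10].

32

r[3] = -2*2 - 2*(-5) = 6
r[4] = -2*6 - 2*2 = -16
r[5] = -2*(-16) - 2*6 = 20
r[6] = -2*20 - 2*(-16) = -8
r[7] = -2*(-8) - 2*20 = -24
r[8] = -2*(-24) - 2*(-8) = 64
r[9] = -2*64 - 2*(-24) = -80
r[10] = -2*(-80) - 2*64 = 32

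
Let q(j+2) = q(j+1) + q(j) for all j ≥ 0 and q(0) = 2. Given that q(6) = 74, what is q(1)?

8

Let q(1) = y.
q(2) = 2 + y
q(3) = 2 + 2y
q(4) = 4 + 3y
q(5) = 6 + 5y
q(6) = 10 + 8y
So 10 + 8y = 74, giving y = 8.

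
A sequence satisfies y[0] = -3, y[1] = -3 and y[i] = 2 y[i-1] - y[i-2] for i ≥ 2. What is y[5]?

-3

y[2] = 2(-3) - (-3) = -3
y[3] = 2(-3) - (-3) = -3
y[4] = 2(-3) - (-3) = -3
y[5] = 2(-3) - (-3) = -3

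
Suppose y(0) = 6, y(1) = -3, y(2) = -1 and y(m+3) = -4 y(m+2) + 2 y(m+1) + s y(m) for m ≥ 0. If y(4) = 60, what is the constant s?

-2

y(3) = -2 + 6s
y(4) = 6 - 27s
So 6 - 27s = 60, giving s = -2.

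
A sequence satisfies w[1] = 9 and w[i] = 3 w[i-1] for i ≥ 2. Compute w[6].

w[2] = 3·9 = 27
w[3] = 3·27 = 81
w[4] = 3·81 = 243
w[5] = 3·243 = 729
w[6] = 3·729 = 2187

2187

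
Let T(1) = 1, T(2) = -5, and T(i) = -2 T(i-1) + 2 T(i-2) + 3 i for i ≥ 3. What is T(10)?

-19384

T(3) = -2·(-5) + 2·1 + 9 = 21
T(4) = -2·21 + 2·(-5) + 12 = -40
T(5) = -2·(-40) + 2·21 + 15 = 137
T(6) = -2·137 + 2·(-40) + 18 = -336
T(7) = -2·(-336) + 2·137 + 21 = 967
T(8) = -2·967 + 2·(-336) + 24 = -2582
T(9) = -2·(-2582) + 2·967 + 27 = 7125
T(10) = -2·7125 + 2·(-2582) + 30 = -19384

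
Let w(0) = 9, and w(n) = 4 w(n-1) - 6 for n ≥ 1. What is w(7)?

114690

w(1) = 4(9) - 6 = 30
w(2) = 4(30) - 6 = 114
w(3) = 4(114) - 6 = 450
w(4) = 4(450) - 6 = 1794
w(5) = 4(1794) - 6 = 7170
w(6) = 4(7170) - 6 = 28674
w(7) = 4(28674) - 6 = 114690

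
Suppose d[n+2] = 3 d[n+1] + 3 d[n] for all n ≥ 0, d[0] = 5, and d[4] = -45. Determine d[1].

-5

Let d[1] = x.
d[2] = 15 + 3x
d[3] = 45 + 12x
d[4] = 180 + 45x
So 180 + 45x = -45, giving x = -5.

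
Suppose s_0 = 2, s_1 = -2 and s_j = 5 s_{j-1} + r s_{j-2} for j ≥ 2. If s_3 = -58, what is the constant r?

-1

s_2 = -10 + 2r
s_3 = -50 + 8r
So -50 + 8r = -58, giving r = -1.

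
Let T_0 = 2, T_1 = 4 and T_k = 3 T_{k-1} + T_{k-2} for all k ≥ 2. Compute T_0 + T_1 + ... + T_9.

T_2 = 3·4 + 2 = 14
T_3 = 3·14 + 4 = 46
T_4 = 3·46 + 14 = 152
T_5 = 3·152 + 46 = 502
T_6 = 3·502 + 152 = 1658
T_7 = 3·1658 + 502 = 5476
T_8 = 3·5476 + 1658 = 18086
T_9 = 3·18086 + 5476 = 59734
Sum = 2 + 4 + 14 + 46 + 152 + 502 + 1658 + 5476 + 18086 + 59734 = 85674

85674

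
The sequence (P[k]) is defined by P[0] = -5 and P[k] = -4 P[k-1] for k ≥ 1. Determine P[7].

81920

P[1] = -4(-5) = 20
P[2] = -4(20) = -80
P[3] = -4(-80) = 320
P[4] = -4(320) = -1280
P[5] = -4(-1280) = 5120
P[6] = -4(5120) = -20480
P[7] = -4(-20480) = 81920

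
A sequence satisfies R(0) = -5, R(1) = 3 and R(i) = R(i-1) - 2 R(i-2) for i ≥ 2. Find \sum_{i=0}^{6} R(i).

R(2) = 3 - 2·(-5) = 13
R(3) = 13 - 2·3 = 7
R(4) = 7 - 2·13 = -19
R(5) = (-19) - 2·7 = -33
R(6) = (-33) - 2·(-19) = 5
Sum = (-5) + 3 + 13 + 7 + (-19) + (-33) + 5 = -29

-29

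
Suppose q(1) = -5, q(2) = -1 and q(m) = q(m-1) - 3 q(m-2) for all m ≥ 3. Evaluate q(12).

212

q(3) = (-1) - 3*(-5) = 14
q(4) = 14 - 3*(-1) = 17
q(5) = 17 - 3*14 = -25
q(6) = (-25) - 3*17 = -76
q(7) = (-76) - 3*(-25) = -1
q(8) = (-1) - 3*(-76) = 227
q(9) = 227 - 3*(-1) = 230
q(10) = 230 - 3*227 = -451
q(11) = (-451) - 3*230 = -1141
q(12) = (-1141) - 3*(-451) = 212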